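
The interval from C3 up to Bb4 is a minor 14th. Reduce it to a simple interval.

minor seventh

Take out an octave (7 from the number): 14 − 7 = 7.
That makes a minor fourteenth a compound minor seventh — an octave plus a minor seventh.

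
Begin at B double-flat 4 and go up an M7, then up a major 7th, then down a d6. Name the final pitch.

Up a major seventh from Bbb4: Ab5 (11 semitones up).
A major seventh up from Ab5 is G6.
G6 down a diminished sixth → B#5 (7 semitones).

B sharp 5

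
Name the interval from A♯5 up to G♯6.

A to G spans seven letter names (A-B-C-D-E-F-G), so the interval is some kind of seventh.
A#5 to G#6 is 10 semitones, a half step short of the major seventh (11), so this is minor.

minor 7th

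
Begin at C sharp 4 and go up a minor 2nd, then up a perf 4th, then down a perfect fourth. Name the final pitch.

D 4

Up a minor second from C#4: D4 (1 semitone up).
Up a perfect fourth from D4: G4 (5 semitones up).
Down a perfect fourth from G4: D4 (5 semitones down).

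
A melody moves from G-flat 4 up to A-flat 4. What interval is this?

G to A spans two letter names (G-A), so the interval is some kind of second.
Gb4 to Ab4 is 2 semitones, matching the major second exactly, so the quality is major.

major second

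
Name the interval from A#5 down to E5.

augmented fourth

Descending from A#5 to E5 is the same interval as ascending E5 to A#5.
E to A spans four letter names (E-F-G-A): a fourth.
E5 to A#5 spans 6 semitones — one semitone wider than the perfect fourth (5) — giving an augmented fourth.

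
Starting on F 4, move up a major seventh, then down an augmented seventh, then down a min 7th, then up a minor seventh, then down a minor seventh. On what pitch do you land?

Up a major seventh from F4: E5 (11 semitones up).
E5 down an augmented seventh → Fb4 (12 semitones).
A minor seventh down from Fb4 is Gb3.
Up a minor seventh from Gb3: Fb4 (10 semitones up).
Down a minor seventh from Fb4: Gb3 (10 semitones down).

G flat 3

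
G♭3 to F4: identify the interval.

G to F spans seven letter names (G-A-B-C-D-E-F): a seventh.
Counting semitones, Gb3→F4 is 11, which is the major seventh.

major 7th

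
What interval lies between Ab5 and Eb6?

perfect fifth

A to E spans five letter names (A-B-C-D-E) — that makes it a fifth of some quality.
Counting semitones, Ab5→Eb6 is 7, which is the perfect fifth.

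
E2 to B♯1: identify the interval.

d4

Descending from E2 to B#1 is the same interval as ascending B#1 to E2.
B to E spans four letter names (B-C-D-E): a fourth.
B#1 to E2 spans 4 semitones — one semitone narrower than the perfect fourth (5) — giving a diminished fourth.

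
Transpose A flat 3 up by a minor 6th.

The sixth takes the letter from A up to F.
A minor sixth is 8 semitones; 8 semitones up from Ab3 gives Fb4.

F flat 4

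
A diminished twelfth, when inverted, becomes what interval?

First reduce the compound diminished twelfth to its simple form, a diminished fifth.
Inverted interval numbers add to nine, so a fifth pairs with a fourth (5 + 4 = 9).
Quality inverts too: diminished becomes augmented. That makes the inversion an augmented fourth.

augmented fourth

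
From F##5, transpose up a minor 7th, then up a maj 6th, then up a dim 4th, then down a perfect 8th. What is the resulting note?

F#6

A minor seventh up from F##5 is E#6.
E#6 up a major sixth → C##7 (9 semitones).
C##7 up a diminished fourth → F#7 (4 semitones).
A perfect octave down from F#7 is F#6.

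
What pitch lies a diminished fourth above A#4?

Four letter names up from A: D.
A diminished fourth is 4 semitones; 4 semitones up from A#4 gives D5.

D5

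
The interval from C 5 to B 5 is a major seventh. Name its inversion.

minor second

The rule of nine gives the new number: 9 − 7 = 2, so a seventh becomes a second.
Quality inverts too: major becomes minor. That makes the inversion a minor second.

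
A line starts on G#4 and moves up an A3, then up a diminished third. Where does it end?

D#5

Up an augmented third from G#4: B##4 (5 semitones up).
A diminished third up from B##4 is D#5.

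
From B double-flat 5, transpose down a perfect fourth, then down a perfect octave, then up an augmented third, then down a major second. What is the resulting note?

Down a perfect fourth from Bbb5: Fb5 (5 semitones down).
A perfect octave down from Fb5 is Fb4.
Fb4 up an augmented third → A4 (5 semitones).
Down a major second from A4: G4 (2 semitones down).

G 4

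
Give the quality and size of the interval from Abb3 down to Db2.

diminished twelfth

Descending from Abb3 to Db2 is the same interval as ascending Db2 to Abb3.
D to A spans five letter names (D-E-F-G-A), plus an octave: a twelfth.
The perfect twelfth is 19 semitones; here we have 18, one semitone narrower: diminished.
(Equivalently, a compound diminished fifth: a diminished fifth plus an octave.)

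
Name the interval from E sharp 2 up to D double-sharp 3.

M7

E to D spans seven letter names (E-F-G-A-B-C-D) — that makes it a seventh of some quality.
E#2 to D##3 is 11 semitones, matching the major seventh exactly, so the quality is major.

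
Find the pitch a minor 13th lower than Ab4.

C3

The thirteenth's letter: A down six letter names plus an octave → C.
A minor thirteenth spans 20 semitones, so from Ab4 the target pitch is C3.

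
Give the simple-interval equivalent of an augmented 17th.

Take out 2 octaves (14 from the number): 17 − 14 = 3.
So an augmented seventeenth is 2 octaves plus an augmented third. The quality is unchanged.

augmented 3rd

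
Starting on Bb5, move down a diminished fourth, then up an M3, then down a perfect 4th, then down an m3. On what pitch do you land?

C##5

Down a diminished fourth from Bb5: F#5 (4 semitones down).
Up a major third from F#5: A#5 (4 semitones up).
Down a perfect fourth from A#5: E#5 (5 semitones down).
E#5 down a minor third → C##5 (3 semitones).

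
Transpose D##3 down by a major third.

B#2

Three letter names down from D: B.
A major third spans 4 semitones, so from D##3 the target pitch is B#2.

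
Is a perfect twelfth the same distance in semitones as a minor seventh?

No

A perfect twelfth is 19 semitones but a minor seventh is 10 semitones — different sizes.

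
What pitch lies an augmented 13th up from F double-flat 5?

D flat 7

The thirteenth's letter: F up six letter names plus an octave → D.
An augmented thirteenth is 22 semitones; 22 semitones up from Fbb5 gives Db7.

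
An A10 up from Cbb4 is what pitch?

Eb5

Three letters up from C (plus an octave) reaches E.
An augmented tenth is 17 semitones; 17 semitones up from Cbb4 gives Eb5.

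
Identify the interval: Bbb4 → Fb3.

Descending from Bbb4 to Fb3 is the same interval as ascending Fb3 to Bbb4.
F to B spans four letter names (F-G-A-B), plus an octave: an eleventh.
Fb3 to Bbb4 is 17 semitones, matching the perfect eleventh exactly, so the quality is perfect.
(Equivalently, a compound perfect fourth: a perfect fourth plus an octave.)

P11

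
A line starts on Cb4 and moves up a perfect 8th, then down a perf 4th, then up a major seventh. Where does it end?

F5

A perfect octave up from Cb4 is Cb5.
A perfect fourth down from Cb5 is Gb4.
A major seventh up from Gb4 is F5.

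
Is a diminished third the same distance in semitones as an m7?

A diminished third is 2 semitones but a minor seventh is 10 semitones — different sizes.

No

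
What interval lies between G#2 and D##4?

G to D spans five letter names (G-A-B-C-D), plus an octave, so the interval is some kind of twelfth.
The perfect twelfth is 19 semitones; here we have 20, one semitone wider: augmented.
(Equivalently, a compound augmented fifth: an augmented fifth plus an octave.)

augmented twelfth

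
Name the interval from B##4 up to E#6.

B to E spans four letter names (B-C-D-E), plus an octave, so the interval is some kind of eleventh.
B##4 to E#6 spans 16 semitones — one semitone narrower than the perfect eleventh (17) — giving a diminished eleventh.
(Equivalently, a compound diminished fourth: a diminished fourth plus an octave.)

d11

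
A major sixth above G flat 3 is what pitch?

The sixth takes the letter from G up to E.
A major sixth spans 9 semitones, so from Gb3 the target pitch is Eb4.

E flat 4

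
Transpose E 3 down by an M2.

Counting two letter names down from E lands on D.
A major second spans 2 semitones, so from E3 the target pitch is D3.

D 3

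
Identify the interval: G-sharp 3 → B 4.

G to B spans three letter names (G-A-B), plus an octave: a tenth.
A major tenth would be 16 semitones, but G#3 to B4 is 15 — one semitone narrower, making it a minor tenth.
(Equivalently, a compound minor third: a minor third plus an octave.)

minor 10th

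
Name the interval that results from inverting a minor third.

The rule of nine gives the new number: 9 − 3 = 6, so a third becomes a sixth.
The quality also flips — minor becomes major — giving a major sixth.

major 6th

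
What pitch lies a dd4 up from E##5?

A5

Counting four letter names up from E lands on A.
A doubly diminished fourth spans 3 semitones, so from E##5 the target pitch is A5.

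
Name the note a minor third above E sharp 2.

G sharp 2

Counting three letter names up from E lands on G.
Moving 3 semitones up from E#2 (the size of a minor third) reaches G#2.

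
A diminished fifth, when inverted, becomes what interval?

augmented fourth

Inverted interval numbers add to nine, so a fifth pairs with a fourth (5 + 4 = 9).
Quality inverts too: diminished becomes augmented. That makes the inversion an augmented fourth.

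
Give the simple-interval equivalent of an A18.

Each octave removed subtracts seven from the number: 18 − 14 = 4.
Quality carries through unchanged, so the simple form is an augmented fourth.

A4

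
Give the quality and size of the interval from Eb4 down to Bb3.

Descending from Eb4 to Bb3 is the same interval as ascending Bb3 to Eb4.
B to E spans four letter names (B-C-D-E): a fourth.
Bb3 to Eb4 is 5 semitones, matching the perfect fourth exactly, so the quality is perfect.

perfect 4th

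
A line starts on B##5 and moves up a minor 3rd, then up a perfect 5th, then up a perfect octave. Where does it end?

A##7

B##5 up a minor third → D##6 (3 semitones).
Up a perfect fifth from D##6: A##6 (7 semitones up).
Up a perfect octave from A##6: A##7 (12 semitones up).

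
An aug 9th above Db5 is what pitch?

The ninth's letter: D up two letter names plus an octave → E.
An augmented ninth is 15 semitones; 15 semitones up from Db5 gives E6.

E6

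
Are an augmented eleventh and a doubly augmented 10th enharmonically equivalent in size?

Both span 18 semitones: an augmented eleventh and a doubly augmented tenth are the same chromatic distance.

Yes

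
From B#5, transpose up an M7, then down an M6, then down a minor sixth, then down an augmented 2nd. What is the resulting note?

A major seventh up from B#5 is A##6.
A##6 down a major sixth → C##6 (9 semitones).
C##6 down a minor sixth → E##5 (8 semitones).
Down an augmented second from E##5: D#5 (3 semitones down).

D#5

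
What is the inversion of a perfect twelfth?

First reduce the compound perfect twelfth to its simple form, a perfect fifth.
Inverted interval numbers add to nine, so a fifth pairs with a fourth (5 + 4 = 9).
The quality also flips — perfect stays perfect — giving a perfect fourth.

P4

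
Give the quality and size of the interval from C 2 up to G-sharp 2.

augmented fifth

C to G spans five letter names (C-D-E-F-G): a fifth.
The perfect fifth is 7 semitones; here we have 8, one semitone wider: augmented.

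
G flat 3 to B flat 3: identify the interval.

M3

G to B spans three letter names (G-A-B), so the interval is some kind of third.
The major third spans 4 semitones, and Gb3 to Bb3 is exactly 4 semitones — so this is a major third.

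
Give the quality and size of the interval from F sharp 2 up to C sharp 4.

perfect twelfth

F to C spans five letter names (F-G-A-B-C), plus an octave — that makes it a twelfth of some quality.
The perfect twelfth spans 19 semitones, and F#2 to C#4 is exactly 19 semitones — so this is a perfect twelfth.
(Equivalently, a compound perfect fifth: a perfect fifth plus an octave.)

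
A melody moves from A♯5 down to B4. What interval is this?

Descending from A#5 to B4 is the same interval as ascending B4 to A#5.
B to A spans seven letter names (B-C-D-E-F-G-A), so the interval is some kind of seventh.
Counting semitones, B4→A#5 is 11, which is the major seventh.

M7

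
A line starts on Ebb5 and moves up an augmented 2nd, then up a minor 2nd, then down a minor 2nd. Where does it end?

Ebb5 up an augmented second → F5 (3 semitones).
F5 up a minor second → Gb5 (1 semitone).
A minor second down from Gb5 is F5.

F5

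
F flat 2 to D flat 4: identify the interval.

major thirteenth

F to D spans six letter names (F-G-A-B-C-D), plus an octave: a thirteenth.
The major thirteenth spans 21 semitones, and Fb2 to Db4 is exactly 21 semitones — so this is a major thirteenth.
(Equivalently, a compound major sixth: a major sixth plus an octave.)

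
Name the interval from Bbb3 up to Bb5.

B to B is the same letter name, plus 2 octaves, so the interval is some kind of fifteenth.
A perfect fifteenth would be 24 semitones; Bbb3 to Bb5 is 25, one semitone wider, so the interval is augmented.
(Equivalently, a compound augmented octave: an augmented octave plus an octave.)

augmented fifteenth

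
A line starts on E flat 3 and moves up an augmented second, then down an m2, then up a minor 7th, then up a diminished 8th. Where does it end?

D 5

An augmented second up from Eb3 is F#3.
F#3 down a minor second → E#3 (1 semitone).
E#3 up a minor seventh → D#4 (10 semitones).
A diminished octave up from D#4 is D5.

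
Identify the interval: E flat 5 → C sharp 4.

diminished tenth

Descending from Eb5 to C#4 is the same interval as ascending C#4 to Eb5.
C to E spans three letter names (C-D-E), plus an octave — that makes it a tenth of some quality.
C#4 to Eb5 spans 14 semitones — two semitones narrower than the major tenth (16) — giving a diminished tenth.
(Equivalently, a compound diminished third: a diminished third plus an octave.)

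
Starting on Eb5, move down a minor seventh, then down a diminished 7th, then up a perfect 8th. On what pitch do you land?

G#4

Eb5 down a minor seventh → F4 (10 semitones).
A diminished seventh down from F4 is G#3.
G#3 up a perfect octave → G#4 (12 semitones).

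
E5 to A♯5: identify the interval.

E to A spans four letter names (E-F-G-A): a fourth.
E5 to A#5 spans 6 semitones — one semitone wider than the perfect fourth (5) — giving an augmented fourth.

augmented 4th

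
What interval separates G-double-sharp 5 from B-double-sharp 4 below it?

minor sixth

Descending from G##5 to B##4 is the same interval as ascending B##4 to G##5.
B to G spans six letter names (B-C-D-E-F-G) — that makes it a sixth of some quality.
A major sixth would be 9 semitones, but B##4 to G##5 is 8 — one semitone narrower, making it a minor sixth.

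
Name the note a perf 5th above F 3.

C 4

Five letter names up from F: C.
Moving 7 semitones up from F3 (the size of a perfect fifth) reaches C4.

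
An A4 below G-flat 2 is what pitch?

Counting four letter names down from G lands on D.
Moving 6 semitones down from Gb2 (the size of an augmented fourth) reaches Dbb2.

D-double-flat 2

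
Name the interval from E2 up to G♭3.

d10

E to G spans three letter names (E-F-G), plus an octave: a tenth.
A major tenth would be 16 semitones; E2 to Gb3 is 14, two semitones narrower, so the interval is diminished.
(Equivalently, a compound diminished third: a diminished third plus an octave.)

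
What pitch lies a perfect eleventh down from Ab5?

Eb4

Counting four letter names plus an octave down from A lands on E.
A perfect eleventh spans 17 semitones, so from Ab5 the target pitch is Eb4.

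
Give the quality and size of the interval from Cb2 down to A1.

diminished 3rd

Descending from Cb2 to A1 is the same interval as ascending A1 to Cb2.
A to C spans three letter names (A-B-C), so the interval is some kind of third.
A major third would be 4 semitones; A1 to Cb2 is 2, two semitones narrower, so the interval is diminished.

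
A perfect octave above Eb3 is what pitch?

An octave keeps the letter name E, an octave up from E.
Moving 12 semitones up from Eb3 (the size of a perfect octave) reaches Eb4.

Eb4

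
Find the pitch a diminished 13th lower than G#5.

B##3

Six letters down from G (plus an octave) reaches B.
A diminished thirteenth spans 19 semitones, so from G#5 the target pitch is B##3.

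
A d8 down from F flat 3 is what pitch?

F 2

The letter stays F (same as the start), shifted an octave down.
A diminished octave is 11 semitones; 11 semitones down from Fb3 gives F2.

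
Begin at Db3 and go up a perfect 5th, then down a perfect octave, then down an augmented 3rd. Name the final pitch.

Fbb2

A perfect fifth up from Db3 is Ab3.
A perfect octave down from Ab3 is Ab2.
An augmented third down from Ab2 is Fbb2.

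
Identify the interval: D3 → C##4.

D to C spans seven letter names (D-E-F-G-A-B-C): a seventh.
The major seventh is 11 semitones; here we have 12, one semitone wider: augmented.

augmented 7th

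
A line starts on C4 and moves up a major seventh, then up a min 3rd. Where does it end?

Up a major seventh from C4: B4 (11 semitones up).
A minor third up from B4 is D5.

D5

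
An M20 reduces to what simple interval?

major 6th

Take out 2 octaves (14 from the number): 20 − 14 = 6.
So a major twentieth is 2 octaves plus a major sixth. The quality is unchanged.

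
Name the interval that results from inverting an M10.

m6

First reduce the compound major tenth to its simple form, a major third.
The rule of nine gives the new number: 9 − 3 = 6, so a third becomes a sixth.
Quality inverts too: major becomes minor. That makes the inversion a minor sixth.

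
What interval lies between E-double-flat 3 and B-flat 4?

E to B spans five letter names (E-F-G-A-B), plus an octave, so the interval is some kind of twelfth.
The perfect twelfth is 19 semitones; here we have 20, one semitone wider: augmented.
(Equivalently, a compound augmented fifth: an augmented fifth plus an octave.)

augmented twelfth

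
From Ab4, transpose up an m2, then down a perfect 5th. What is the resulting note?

Ebb4

Ab4 up a minor second → Bbb4 (1 semitone).
A perfect fifth down from Bbb4 is Ebb4.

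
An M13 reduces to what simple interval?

major sixth

Subtracting seven from the interval number removes an octave: 13 − 7 = 6.
That makes a major thirteenth a compound major sixth — an octave plus a major sixth.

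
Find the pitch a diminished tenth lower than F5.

D#4

The tenth's letter: F down three letter names plus an octave → D.
Moving 14 semitones down from F5 (the size of a diminished tenth) reaches D#4.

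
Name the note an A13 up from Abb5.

Counting six letter names plus an octave up from A lands on F.
An augmented thirteenth spans 22 semitones, so from Abb5 the target pitch is F7.

F7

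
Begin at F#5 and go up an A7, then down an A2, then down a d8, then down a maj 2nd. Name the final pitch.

C##5

F#5 up an augmented seventh → E##6 (12 semitones).
E##6 down an augmented second → D#6 (3 semitones).
A diminished octave down from D#6 is D##5.
D##5 down a major second → C##5 (2 semitones).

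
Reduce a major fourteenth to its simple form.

major 7th

Subtracting seven from the interval number removes an octave: 14 − 7 = 7.
That makes a major fourteenth a compound major seventh — an octave plus a major seventh.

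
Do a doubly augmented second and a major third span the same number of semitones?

A doubly augmented second = 4 semitones = a major third; enharmonically equal.

Yes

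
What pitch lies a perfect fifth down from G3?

Counting five letter names down from G lands on C.
A perfect fifth spans 7 semitones, so from G3 the target pitch is C3.

C3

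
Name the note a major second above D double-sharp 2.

Counting two letter names up from D lands on E.
Moving 2 semitones up from D##2 (the size of a major second) reaches E##2.

E double-sharp 2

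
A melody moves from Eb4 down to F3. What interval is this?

Descending from Eb4 to F3 is the same interval as ascending F3 to Eb4.
F to E spans seven letter names (F-G-A-B-C-D-E) — that makes it a seventh of some quality.
F3 to Eb4 is 10 semitones, a half step short of the major seventh (11), so this is minor.

minor seventh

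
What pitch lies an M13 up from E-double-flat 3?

Counting six letter names plus an octave up from E lands on C.
Moving 21 semitones up from Ebb3 (the size of a major thirteenth) reaches Cb5.

C-flat 5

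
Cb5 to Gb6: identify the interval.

C to G spans five letter names (C-D-E-F-G), plus an octave, so the interval is some kind of twelfth.
The perfect twelfth spans 19 semitones, and Cb5 to Gb6 is exactly 19 semitones — so this is a perfect twelfth.
(Equivalently, a compound perfect fifth: a perfect fifth plus an octave.)

P12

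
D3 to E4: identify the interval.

major ninth

D to E spans two letter names (D-E), plus an octave: a ninth.
Counting semitones, D3→E4 is 14, which is the major ninth.
(Equivalently, a compound major second: a major second plus an octave.)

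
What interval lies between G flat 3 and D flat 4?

G to D spans five letter names (G-A-B-C-D), so the interval is some kind of fifth.
Counting semitones, Gb3→Db4 is 7, which is the perfect fifth.

perfect fifth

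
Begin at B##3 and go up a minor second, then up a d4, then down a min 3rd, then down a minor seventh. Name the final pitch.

Up a minor second from B##3: C##4 (1 semitone up).
C##4 up a diminished fourth → F#4 (4 semitones).
A minor third down from F#4 is D#4.
D#4 down a minor seventh → E#3 (10 semitones).

E#3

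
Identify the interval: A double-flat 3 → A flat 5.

augmented fifteenth

A to A is the same letter name, plus 2 octaves, so the interval is some kind of fifteenth.
A perfect fifteenth would be 24 semitones; Abb3 to Ab5 is 25, one semitone wider, so the interval is augmented.
(Equivalently, a compound augmented octave: an augmented octave plus an octave.)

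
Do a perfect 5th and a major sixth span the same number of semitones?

A perfect fifth is 7 semitones but a major sixth is 9 semitones — different sizes.

No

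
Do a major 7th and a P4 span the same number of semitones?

No

A major seventh is 11 semitones but a perfect fourth is 5 semitones — different sizes.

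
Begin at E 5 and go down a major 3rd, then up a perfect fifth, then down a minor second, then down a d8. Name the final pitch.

Down a major third from E5: C5 (4 semitones down).
A perfect fifth up from C5 is G5.
G5 down a minor second → F#5 (1 semitone).
Down a diminished octave from F#5: F##4 (11 semitones down).

F double-sharp 4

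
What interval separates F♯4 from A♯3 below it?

minor 6th

Descending from F#4 to A#3 is the same interval as ascending A#3 to F#4.
A to F spans six letter names (A-B-C-D-E-F): a sixth.
A major sixth would be 9 semitones, but A#3 to F#4 is 8 — one semitone narrower, making it a minor sixth.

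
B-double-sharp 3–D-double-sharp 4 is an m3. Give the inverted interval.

major sixth

Interval numbers invert to sum to nine: 3 + 6 = 9, so a third inverts to a sixth.
The quality also flips — minor becomes major — giving a major sixth.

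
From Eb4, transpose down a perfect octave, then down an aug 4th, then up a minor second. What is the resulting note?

A perfect octave down from Eb4 is Eb3.
An augmented fourth down from Eb3 is Bbb2.
Bbb2 up a minor second → Cbb3 (1 semitone).

Cbb3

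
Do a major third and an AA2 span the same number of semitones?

A major third = 4 semitones = a doubly augmented second; enharmonically equal.

Yes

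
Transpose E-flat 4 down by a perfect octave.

E-flat 3

For an octave the letter name doesn't change: still E, an octave down.
Moving 12 semitones down from Eb4 (the size of a perfect octave) reaches Eb3.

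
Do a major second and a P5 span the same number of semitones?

No

A major second spans 2 semitones; a perfect fifth spans 7 semitones. They differ by 5.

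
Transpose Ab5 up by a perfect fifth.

The fifth takes the letter from A up to E.
Moving 7 semitones up from Ab5 (the size of a perfect fifth) reaches Eb6.

Eb6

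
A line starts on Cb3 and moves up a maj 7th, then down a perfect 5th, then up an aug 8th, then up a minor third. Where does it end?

A major seventh up from Cb3 is Bb3.
Bb3 down a perfect fifth → Eb3 (7 semitones).
Eb3 up an augmented octave → E4 (13 semitones).
Up a minor third from E4: G4 (3 semitones up).

G4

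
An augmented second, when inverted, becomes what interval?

Interval numbers invert to sum to nine: 2 + 7 = 9, so a second inverts to a seventh.
The quality also flips — augmented becomes diminished — giving a diminished seventh.

d7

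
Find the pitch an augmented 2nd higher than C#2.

Counting two letter names up from C lands on D.
An augmented second spans 3 semitones, so from C#2 the target pitch is D##2.

D##2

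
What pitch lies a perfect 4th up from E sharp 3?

A sharp 3

Four letter names up from E: A.
A perfect fourth spans 5 semitones, so from E#3 the target pitch is A#3.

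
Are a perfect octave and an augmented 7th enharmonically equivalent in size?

Yes

A perfect octave = 12 semitones = an augmented seventh; enharmonically equal.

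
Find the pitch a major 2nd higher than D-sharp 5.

Two letter names up from D: E.
Moving 2 semitones up from D#5 (the size of a major second) reaches E#5.

E-sharp 5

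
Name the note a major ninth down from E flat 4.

Counting two letter names plus an octave down from E lands on D.
A major ninth spans 14 semitones, so from Eb4 the target pitch is Db3.

D flat 3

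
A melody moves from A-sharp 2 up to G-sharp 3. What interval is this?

A to G spans seven letter names (A-B-C-D-E-F-G), so the interval is some kind of seventh.
A major seventh would be 11 semitones, but A#2 to G#3 is 10 — one semitone narrower, making it a minor seventh.

minor seventh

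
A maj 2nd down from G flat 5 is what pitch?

F flat 5

Two letter names down from G: F.
A major second is 2 semitones; 2 semitones down from Gb5 gives Fb5.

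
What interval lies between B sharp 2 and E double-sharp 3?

augmented fourth

B to E spans four letter names (B-C-D-E), so the interval is some kind of fourth.
The perfect fourth is 5 semitones; here we have 6, one semitone wider: augmented.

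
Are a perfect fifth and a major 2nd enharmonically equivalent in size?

No

7 semitones (perfect fifth) vs 2 semitones (major second): not equal.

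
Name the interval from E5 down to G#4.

minor sixth

Descending from E5 to G#4 is the same interval as ascending G#4 to E5.
G to E spans six letter names (G-A-B-C-D-E), so the interval is some kind of sixth.
A major sixth would be 9 semitones, but G#4 to E5 is 8 — one semitone narrower, making it a minor sixth.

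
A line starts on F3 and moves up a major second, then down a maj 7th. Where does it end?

Ab2

Up a major second from F3: G3 (2 semitones up).
G3 down a major seventh → Ab2 (11 semitones).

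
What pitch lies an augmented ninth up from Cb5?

The ninth's letter: C up two letter names plus an octave → D.
Moving 15 semitones up from Cb5 (the size of an augmented ninth) reaches D6.

D6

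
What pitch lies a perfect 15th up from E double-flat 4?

E double-flat 6

For a fifteenth the letter name doesn't change: still E, two octaves up.
Moving 24 semitones up from Ebb4 (the size of a perfect fifteenth) reaches Ebb6.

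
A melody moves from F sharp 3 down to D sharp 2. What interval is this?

minor tenth

Descending from F#3 to D#2 is the same interval as ascending D#2 to F#3.
D to F spans three letter names (D-E-F), plus an octave, so the interval is some kind of tenth.
D#2 to F#3 is 15 semitones, a half step short of the major tenth (16), so this is minor.
(Equivalently, a compound minor third: a minor third plus an octave.)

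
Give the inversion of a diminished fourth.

augmented fifth

The rule of nine gives the new number: 9 − 4 = 5, so a fourth becomes a fifth.
And diminished becomes augmented under inversion, so we get an augmented fifth.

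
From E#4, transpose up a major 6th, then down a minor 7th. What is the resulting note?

D##4

E#4 up a major sixth → C##5 (9 semitones).
A minor seventh down from C##5 is D##4.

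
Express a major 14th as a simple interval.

major 7th

Each octave removed subtracts seven from the number: 14 − 7 = 7.
Quality carries through unchanged, so the simple form is a major seventh.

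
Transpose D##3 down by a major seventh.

E#2

Counting seven letter names down from D lands on E.
Moving 11 semitones down from D##3 (the size of a major seventh) reaches E#2.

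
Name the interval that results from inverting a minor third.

M6

Interval numbers invert to sum to nine: 3 + 6 = 9, so a third inverts to a sixth.
Quality inverts too: minor becomes major. That makes the inversion a major sixth.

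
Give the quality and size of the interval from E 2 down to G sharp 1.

m6

Descending from E2 to G#1 is the same interval as ascending G#1 to E2.
G to E spans six letter names (G-A-B-C-D-E), so the interval is some kind of sixth.
At 8 semitones, G#1→E2 falls one short of a major sixth: minor.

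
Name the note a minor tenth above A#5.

Counting three letter names plus an octave up from A lands on C.
A minor tenth is 15 semitones; 15 semitones up from A#5 gives C#7.

C#7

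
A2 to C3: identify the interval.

minor third

A to C spans three letter names (A-B-C), so the interval is some kind of third.
A major third would be 4 semitones, but A2 to C3 is 3 — one semitone narrower, making it a minor third.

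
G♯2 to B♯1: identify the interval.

Descending from G#2 to B#1 is the same interval as ascending B#1 to G#2.
B to G spans six letter names (B-C-D-E-F-G), so the interval is some kind of sixth.
A major sixth would be 9 semitones, but B#1 to G#2 is 8 — one semitone narrower, making it a minor sixth.

minor sixth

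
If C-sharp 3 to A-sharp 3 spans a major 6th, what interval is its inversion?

minor third

The rule of nine gives the new number: 9 − 6 = 3, so a sixth becomes a third.
Quality inverts too: major becomes minor. That makes the inversion a minor third.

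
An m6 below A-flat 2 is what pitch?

C 2

Counting six letter names down from A lands on C.
Moving 8 semitones down from Ab2 (the size of a minor sixth) reaches C2.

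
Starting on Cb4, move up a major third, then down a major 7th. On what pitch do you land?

Fb3

Cb4 up a major third → Eb4 (4 semitones).
Down a major seventh from Eb4: Fb3 (11 semitones down).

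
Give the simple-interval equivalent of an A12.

A5

Each octave removed subtracts seven from the number: 12 − 7 = 5.
Quality carries through unchanged, so the simple form is an augmented fifth.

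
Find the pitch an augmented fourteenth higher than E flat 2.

Seven letters up from E (plus an octave) reaches D.
Moving 24 semitones up from Eb2 (the size of an augmented fourteenth) reaches D#4.

D sharp 4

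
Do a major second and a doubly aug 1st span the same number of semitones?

Yes

A major second spans 2 semitones, and a doubly augmented unison also spans 2 semitones — they're enharmonic.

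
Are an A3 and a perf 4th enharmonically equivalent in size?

An augmented third spans 5 semitones, and a perfect fourth also spans 5 semitones — they're enharmonic.

Yes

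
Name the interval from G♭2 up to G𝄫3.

diminished octave

G to G is the same letter name, plus an octave — that makes it an octave of some quality.
The perfect octave is 12 semitones; here we have 11, one semitone narrower: diminished.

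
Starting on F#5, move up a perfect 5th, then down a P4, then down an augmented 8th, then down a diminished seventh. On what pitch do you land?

A#3

A perfect fifth up from F#5 is C#6.
A perfect fourth down from C#6 is G#5.
An augmented octave down from G#5 is G4.
Down a diminished seventh from G4: A#3 (9 semitones down).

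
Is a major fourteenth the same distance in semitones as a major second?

A major fourteenth is 23 semitones but a major second is 2 semitones — different sizes.

No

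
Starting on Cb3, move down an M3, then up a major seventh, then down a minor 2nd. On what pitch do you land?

F3

A major third down from Cb3 is Abb2.
Up a major seventh from Abb2: Gb3 (11 semitones up).
Gb3 down a minor second → F3 (1 semitone).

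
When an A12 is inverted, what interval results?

First reduce the compound augmented twelfth to its simple form, an augmented fifth.
Interval numbers invert to sum to nine: 5 + 4 = 9, so a fifth inverts to a fourth.
And augmented becomes diminished under inversion, so we get a diminished fourth.

d4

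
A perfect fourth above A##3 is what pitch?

D##4

The fourth takes the letter from A up to D.
Moving 5 semitones up from A##3 (the size of a perfect fourth) reaches D##4.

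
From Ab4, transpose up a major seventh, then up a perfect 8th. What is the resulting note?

Ab4 up a major seventh → G5 (11 semitones).
A perfect octave up from G5 is G6.

G6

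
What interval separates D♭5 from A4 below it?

Descending from Db5 to A4 is the same interval as ascending A4 to Db5.
A to D spans four letter names (A-B-C-D): a fourth.
A perfect fourth would be 5 semitones; A4 to Db5 is 4, one semitone narrower, so the interval is diminished.

diminished fourth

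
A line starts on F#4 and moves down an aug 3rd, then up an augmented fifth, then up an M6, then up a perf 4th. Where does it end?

B5

An augmented third down from F#4 is Db4.
Db4 up an augmented fifth → A4 (8 semitones).
A major sixth up from A4 is F#5.
Up a perfect fourth from F#5: B5 (5 semitones up).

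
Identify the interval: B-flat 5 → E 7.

B to E spans four letter names (B-C-D-E), plus an octave — that makes it an eleventh of some quality.
The perfect eleventh is 17 semitones; here we have 18, one semitone wider: augmented.
(Equivalently, a compound augmented fourth: an augmented fourth plus an octave.)

augmented eleventh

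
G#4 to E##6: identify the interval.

A13

G to E spans six letter names (G-A-B-C-D-E), plus an octave — that makes it a thirteenth of some quality.
The major thirteenth is 21 semitones; here we have 22, one semitone wider: augmented.
(Equivalently, a compound augmented sixth: an augmented sixth plus an octave.)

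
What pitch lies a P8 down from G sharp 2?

G sharp 1

An octave keeps the letter name G, an octave down from G.
A perfect octave spans 12 semitones, so from G#2 the target pitch is G#1.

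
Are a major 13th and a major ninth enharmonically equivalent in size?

No

A major thirteenth is 21 semitones but a major ninth is 14 semitones — different sizes.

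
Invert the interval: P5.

perfect fourth

Inverted interval numbers add to nine, so a fifth pairs with a fourth (5 + 4 = 9).
The quality also flips — perfect stays perfect — giving a perfect fourth.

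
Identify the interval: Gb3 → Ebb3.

major third

Descending from Gb3 to Ebb3 is the same interval as ascending Ebb3 to Gb3.
E to G spans three letter names (E-F-G), so the interval is some kind of third.
The major third spans 4 semitones, and Ebb3 to Gb3 is exactly 4 semitones — so this is a major third.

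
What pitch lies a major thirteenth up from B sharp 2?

G double-sharp 4

Six letters up from B (plus an octave) reaches G.
Moving 21 semitones up from B#2 (the size of a major thirteenth) reaches G##4.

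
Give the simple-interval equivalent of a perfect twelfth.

perfect 5th

Take out an octave (7 from the number): 12 − 7 = 5.
So a perfect twelfth is an octave plus a perfect fifth. The quality is unchanged.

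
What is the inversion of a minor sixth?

The rule of nine gives the new number: 9 − 6 = 3, so a sixth becomes a third.
And minor becomes major under inversion, so we get a major third.

major third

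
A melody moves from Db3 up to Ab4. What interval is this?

perfect 12th

D to A spans five letter names (D-E-F-G-A), plus an octave: a twelfth.
The perfect twelfth spans 19 semitones, and Db3 to Ab4 is exactly 19 semitones — so this is a perfect twelfth.
(Equivalently, a compound perfect fifth: a perfect fifth plus an octave.)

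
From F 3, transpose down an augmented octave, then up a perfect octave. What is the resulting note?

F flat 3

Down an augmented octave from F3: Fb2 (13 semitones down).
Up a perfect octave from Fb2: Fb3 (12 semitones up).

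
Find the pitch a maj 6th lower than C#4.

Counting six letter names down from C lands on E.
Moving 9 semitones down from C#4 (the size of a major sixth) reaches E3.

E3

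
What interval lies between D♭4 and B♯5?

D to B spans six letter names (D-E-F-G-A-B), plus an octave, so the interval is some kind of thirteenth.
The major thirteenth is 21 semitones; here we have 23, two semitones wider: doubly augmented.
(Equivalently, a compound doubly augmented sixth: a doubly augmented sixth plus an octave.)

AA13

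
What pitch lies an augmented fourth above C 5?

The fourth takes the letter from C up to F.
An augmented fourth spans 6 semitones, so from C5 the target pitch is F#5.

F sharp 5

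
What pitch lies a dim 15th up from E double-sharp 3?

For a fifteenth the letter name doesn't change: still E, two octaves up.
Moving 23 semitones up from E##3 (the size of a diminished fifteenth) reaches E#5.

E sharp 5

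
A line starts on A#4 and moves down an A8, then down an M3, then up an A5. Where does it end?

C#4

A#4 down an augmented octave → A3 (13 semitones).
A major third down from A3 is F3.
F3 up an augmented fifth → C#4 (8 semitones).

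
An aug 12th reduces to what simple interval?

A5

Subtracting seven from the interval number removes an octave: 12 − 7 = 5.
Quality carries through unchanged, so the simple form is an augmented fifth.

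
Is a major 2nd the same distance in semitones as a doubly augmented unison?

Both span 2 semitones: a major second and a doubly augmented unison are the same chromatic distance.

Yes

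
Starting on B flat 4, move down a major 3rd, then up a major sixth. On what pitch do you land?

E flat 5

A major third down from Bb4 is Gb4.
Gb4 up a major sixth → Eb5 (9 semitones).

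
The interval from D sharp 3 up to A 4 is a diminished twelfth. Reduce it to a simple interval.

diminished 5th

Subtracting seven from the interval number removes an octave: 12 − 7 = 5.
So a diminished twelfth is an octave plus a diminished fifth. The quality is unchanged.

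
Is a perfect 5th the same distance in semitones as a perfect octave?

No

A perfect fifth is 7 semitones but a perfect octave is 12 semitones — different sizes.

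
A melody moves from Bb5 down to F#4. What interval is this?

Descending from Bb5 to F#4 is the same interval as ascending F#4 to Bb5.
F to B spans four letter names (F-G-A-B), plus an octave: an eleventh.
F#4 to Bb5 spans 16 semitones — one semitone narrower than the perfect eleventh (17) — giving a diminished eleventh.
(Equivalently, a compound diminished fourth: a diminished fourth plus an octave.)

diminished eleventh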